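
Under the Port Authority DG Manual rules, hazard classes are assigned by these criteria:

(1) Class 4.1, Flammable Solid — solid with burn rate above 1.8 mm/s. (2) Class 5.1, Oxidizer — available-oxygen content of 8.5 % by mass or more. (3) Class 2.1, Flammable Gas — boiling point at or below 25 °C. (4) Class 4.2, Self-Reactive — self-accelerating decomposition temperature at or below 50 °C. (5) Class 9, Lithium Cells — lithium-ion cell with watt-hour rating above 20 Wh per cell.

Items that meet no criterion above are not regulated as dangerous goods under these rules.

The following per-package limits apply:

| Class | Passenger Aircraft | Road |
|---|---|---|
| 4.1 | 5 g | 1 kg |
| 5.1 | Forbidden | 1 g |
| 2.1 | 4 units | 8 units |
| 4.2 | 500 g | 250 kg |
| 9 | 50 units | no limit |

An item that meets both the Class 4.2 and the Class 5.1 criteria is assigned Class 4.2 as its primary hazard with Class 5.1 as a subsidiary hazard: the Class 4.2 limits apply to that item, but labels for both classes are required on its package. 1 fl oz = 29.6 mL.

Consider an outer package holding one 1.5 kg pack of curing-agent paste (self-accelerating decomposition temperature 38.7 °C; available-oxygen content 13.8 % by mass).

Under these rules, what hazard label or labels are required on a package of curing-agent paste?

Class 4.2 and 5.1

The curing-agent paste has self-accelerating decomposition temperature 38.7 °C, which is ≤ 50 °C, so it is Class 4.2 (Self-Reactive).
Curing-agent paste: available-oxygen content 13.8 % by mass ≥ 8.5 % by mass → Class 5.1 (Oxidizer).
By the precedence rule Class 4.2 is primary and Class 5.1 is subsidiary, and that rule requires both labels on the package.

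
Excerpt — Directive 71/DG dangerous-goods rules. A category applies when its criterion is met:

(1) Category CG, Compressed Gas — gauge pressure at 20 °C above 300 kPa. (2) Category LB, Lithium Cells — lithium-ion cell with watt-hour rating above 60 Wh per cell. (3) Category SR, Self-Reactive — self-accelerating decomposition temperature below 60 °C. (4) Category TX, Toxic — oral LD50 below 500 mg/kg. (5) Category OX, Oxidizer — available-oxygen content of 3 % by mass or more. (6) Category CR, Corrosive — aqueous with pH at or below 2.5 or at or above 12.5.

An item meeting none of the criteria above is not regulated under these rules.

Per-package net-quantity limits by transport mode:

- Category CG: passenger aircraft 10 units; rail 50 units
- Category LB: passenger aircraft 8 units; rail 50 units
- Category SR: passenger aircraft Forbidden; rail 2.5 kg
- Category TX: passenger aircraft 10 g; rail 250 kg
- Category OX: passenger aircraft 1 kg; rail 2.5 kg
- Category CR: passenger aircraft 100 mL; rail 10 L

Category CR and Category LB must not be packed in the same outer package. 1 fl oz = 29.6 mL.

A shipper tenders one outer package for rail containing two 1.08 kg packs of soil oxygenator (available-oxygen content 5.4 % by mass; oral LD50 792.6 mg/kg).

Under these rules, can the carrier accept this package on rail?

Yes

Available-oxygen content 5.4 % by mass meets the Category OX criterion (Oxidizer), so the soil oxygenator is Category OX.
Category OX quantity: two 1.08 kg packs = 2.16 kg.
2.16 kg ≤ 2.5 kg (rail limit, Category OX) — within limit.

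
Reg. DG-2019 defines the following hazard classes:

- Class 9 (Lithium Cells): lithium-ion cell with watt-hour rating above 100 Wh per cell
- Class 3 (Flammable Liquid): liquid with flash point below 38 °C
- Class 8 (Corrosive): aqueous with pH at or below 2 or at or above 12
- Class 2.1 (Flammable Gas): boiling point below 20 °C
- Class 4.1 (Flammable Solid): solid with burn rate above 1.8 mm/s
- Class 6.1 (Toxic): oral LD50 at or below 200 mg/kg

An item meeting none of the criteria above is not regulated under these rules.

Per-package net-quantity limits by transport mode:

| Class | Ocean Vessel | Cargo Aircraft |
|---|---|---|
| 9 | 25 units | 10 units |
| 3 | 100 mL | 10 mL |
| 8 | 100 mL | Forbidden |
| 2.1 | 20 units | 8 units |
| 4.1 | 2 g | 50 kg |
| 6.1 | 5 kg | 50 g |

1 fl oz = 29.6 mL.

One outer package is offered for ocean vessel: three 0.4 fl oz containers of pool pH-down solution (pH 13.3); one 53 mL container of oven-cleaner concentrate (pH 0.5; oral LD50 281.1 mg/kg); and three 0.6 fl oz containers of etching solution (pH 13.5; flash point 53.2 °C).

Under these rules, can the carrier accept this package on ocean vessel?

With pH 13.3 (≥ 12), the pool pH-down solution falls in Class 8.
pH 0.5 meets the Class 8 criterion (Corrosive), so the oven-cleaner concentrate is Class 8.
The etching solution has pH 13.5, which is ≥ 12, so it is Class 8 (Corrosive).
Class 8 net quantity: (three 0.4 fl oz containers = 35.52 mL) + 53 mL + (three 0.6 fl oz containers = 53.28 mL) = 141.8 mL.
That exceeds the Class 8 ocean vessel limit of 100 mL.

No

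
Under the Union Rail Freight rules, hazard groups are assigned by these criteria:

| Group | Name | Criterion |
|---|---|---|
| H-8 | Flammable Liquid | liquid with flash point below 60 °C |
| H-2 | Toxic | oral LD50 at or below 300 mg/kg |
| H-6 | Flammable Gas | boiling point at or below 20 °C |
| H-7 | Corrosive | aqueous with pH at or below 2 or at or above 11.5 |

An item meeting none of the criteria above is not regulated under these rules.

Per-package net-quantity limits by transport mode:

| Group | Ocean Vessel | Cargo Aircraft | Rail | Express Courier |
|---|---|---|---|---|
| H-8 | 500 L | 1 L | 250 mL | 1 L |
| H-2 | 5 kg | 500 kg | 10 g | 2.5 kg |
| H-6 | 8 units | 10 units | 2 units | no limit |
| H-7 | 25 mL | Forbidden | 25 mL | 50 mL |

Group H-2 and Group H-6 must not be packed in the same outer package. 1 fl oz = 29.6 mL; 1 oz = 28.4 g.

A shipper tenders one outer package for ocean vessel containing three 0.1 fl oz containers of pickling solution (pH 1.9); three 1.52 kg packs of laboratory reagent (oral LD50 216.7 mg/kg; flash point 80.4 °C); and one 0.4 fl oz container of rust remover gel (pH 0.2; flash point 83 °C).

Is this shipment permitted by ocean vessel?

The pickling solution has pH 1.9, which is ≤ 2, so it is Group H-7 (Corrosive).
Oral LD50 216.7 mg/kg meets the Group H-2 criterion (Toxic), so the laboratory reagent is Group H-2.
The rust remover gel has pH 0.2, which is ≤ 2, so it is Group H-7 (Corrosive).
Group H-2 quantity: three 1.52 kg packs = 4.56 kg.
4.56 kg ≤ 5 kg (ocean vessel limit, Group H-2) — within limit.
Total Group H-7: (three 0.1 fl oz containers = 8.88 mL) + (one 0.4 fl oz container = 11.84 mL) = 20.72 mL.
20.72 mL ≤ 25 mL (ocean vessel limit, Group H-7) — within limit.
The segregation rule (Group H-2 with Group H-6) does not apply to Group H-2 with Group H-7.
Every hazard group is within its ocean vessel limit and no segregation rule is violated.

Yes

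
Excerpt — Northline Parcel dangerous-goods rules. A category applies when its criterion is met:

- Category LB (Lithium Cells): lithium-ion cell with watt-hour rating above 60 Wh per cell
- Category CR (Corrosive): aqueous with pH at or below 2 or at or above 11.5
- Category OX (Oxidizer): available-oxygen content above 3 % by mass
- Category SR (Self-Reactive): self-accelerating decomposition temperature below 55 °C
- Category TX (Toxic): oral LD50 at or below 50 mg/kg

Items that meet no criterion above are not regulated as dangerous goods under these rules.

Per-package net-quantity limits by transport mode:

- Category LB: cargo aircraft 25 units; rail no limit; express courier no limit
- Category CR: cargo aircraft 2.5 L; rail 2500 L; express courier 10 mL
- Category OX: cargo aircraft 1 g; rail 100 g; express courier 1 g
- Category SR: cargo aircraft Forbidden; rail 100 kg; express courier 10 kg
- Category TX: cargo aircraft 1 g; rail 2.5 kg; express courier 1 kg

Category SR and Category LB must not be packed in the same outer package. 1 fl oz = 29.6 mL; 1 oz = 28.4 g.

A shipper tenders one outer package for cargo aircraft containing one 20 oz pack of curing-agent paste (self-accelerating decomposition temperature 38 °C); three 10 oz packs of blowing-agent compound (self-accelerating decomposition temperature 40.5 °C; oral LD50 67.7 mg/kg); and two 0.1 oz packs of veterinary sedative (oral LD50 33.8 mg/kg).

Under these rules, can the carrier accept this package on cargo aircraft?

With self-accelerating decomposition temperature 38 °C (< 55 °C), the curing-agent paste falls in Category SR.
The blowing-agent compound has self-accelerating decomposition temperature 40.5 °C, which is < 55 °C, so it is Category SR (Self-Reactive).
Oral LD50 33.8 mg/kg meets the Category TX criterion (Toxic), so the veterinary sedative is Category TX.
Total Category SR: (one 20 oz pack = 568 g) + (three 10 oz packs = 852 g) = 1.42 kg.
Category SR is Forbidden by cargo aircraft.
Category TX quantity: two 0.1 oz packs = 5.68 g.
5.68 g > 1 g (cargo aircraft limit, Category TX) — over the limit.
The segregation rule (Category SR with Category LB) does not apply to Category SR with Category TX.

No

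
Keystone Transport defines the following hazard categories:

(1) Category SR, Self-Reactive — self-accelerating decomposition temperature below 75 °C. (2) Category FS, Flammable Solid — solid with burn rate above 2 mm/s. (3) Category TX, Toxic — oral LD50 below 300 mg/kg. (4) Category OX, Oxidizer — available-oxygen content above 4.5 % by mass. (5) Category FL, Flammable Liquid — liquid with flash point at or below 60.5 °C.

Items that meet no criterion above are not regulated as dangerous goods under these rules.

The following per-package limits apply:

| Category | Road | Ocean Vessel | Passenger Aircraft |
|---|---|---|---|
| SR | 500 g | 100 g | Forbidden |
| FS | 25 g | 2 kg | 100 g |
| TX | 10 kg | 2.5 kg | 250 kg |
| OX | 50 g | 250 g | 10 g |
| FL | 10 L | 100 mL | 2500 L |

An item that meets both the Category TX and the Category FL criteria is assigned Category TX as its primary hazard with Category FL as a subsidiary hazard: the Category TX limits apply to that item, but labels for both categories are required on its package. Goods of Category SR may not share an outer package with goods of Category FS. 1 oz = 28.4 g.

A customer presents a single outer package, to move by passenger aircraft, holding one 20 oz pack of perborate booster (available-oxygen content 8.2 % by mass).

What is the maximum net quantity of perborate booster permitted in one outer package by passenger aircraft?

With available-oxygen content 8.2 % by mass (> 4.5 % by mass), the perborate booster falls in Category OX.
The passenger aircraft limit for Category OX is 10 g.

10 g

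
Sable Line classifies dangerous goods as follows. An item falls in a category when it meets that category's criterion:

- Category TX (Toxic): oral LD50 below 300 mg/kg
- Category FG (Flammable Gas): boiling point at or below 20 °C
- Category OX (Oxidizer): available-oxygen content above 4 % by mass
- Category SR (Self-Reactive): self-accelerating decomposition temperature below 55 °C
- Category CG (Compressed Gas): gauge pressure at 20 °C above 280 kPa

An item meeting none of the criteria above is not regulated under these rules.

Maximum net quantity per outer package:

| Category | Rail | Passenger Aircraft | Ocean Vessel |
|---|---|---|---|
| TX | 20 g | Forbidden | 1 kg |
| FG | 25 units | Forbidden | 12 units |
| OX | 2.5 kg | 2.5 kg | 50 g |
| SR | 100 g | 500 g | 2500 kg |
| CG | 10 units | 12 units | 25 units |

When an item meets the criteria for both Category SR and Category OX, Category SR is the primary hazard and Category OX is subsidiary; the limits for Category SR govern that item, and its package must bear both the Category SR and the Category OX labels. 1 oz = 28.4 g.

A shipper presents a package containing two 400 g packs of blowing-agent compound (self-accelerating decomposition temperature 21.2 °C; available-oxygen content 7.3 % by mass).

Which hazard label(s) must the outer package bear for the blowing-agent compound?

The blowing-agent compound has self-accelerating decomposition temperature 21.2 °C, which is < 55 °C, so it is Category SR (Self-Reactive).
Blowing-agent compound: available-oxygen content 7.3 % by mass > 4 % by mass → Category OX (Oxidizer).
By the precedence rule Category SR is primary and Category OX is subsidiary, and that rule requires both labels on the package.

Category OX and SR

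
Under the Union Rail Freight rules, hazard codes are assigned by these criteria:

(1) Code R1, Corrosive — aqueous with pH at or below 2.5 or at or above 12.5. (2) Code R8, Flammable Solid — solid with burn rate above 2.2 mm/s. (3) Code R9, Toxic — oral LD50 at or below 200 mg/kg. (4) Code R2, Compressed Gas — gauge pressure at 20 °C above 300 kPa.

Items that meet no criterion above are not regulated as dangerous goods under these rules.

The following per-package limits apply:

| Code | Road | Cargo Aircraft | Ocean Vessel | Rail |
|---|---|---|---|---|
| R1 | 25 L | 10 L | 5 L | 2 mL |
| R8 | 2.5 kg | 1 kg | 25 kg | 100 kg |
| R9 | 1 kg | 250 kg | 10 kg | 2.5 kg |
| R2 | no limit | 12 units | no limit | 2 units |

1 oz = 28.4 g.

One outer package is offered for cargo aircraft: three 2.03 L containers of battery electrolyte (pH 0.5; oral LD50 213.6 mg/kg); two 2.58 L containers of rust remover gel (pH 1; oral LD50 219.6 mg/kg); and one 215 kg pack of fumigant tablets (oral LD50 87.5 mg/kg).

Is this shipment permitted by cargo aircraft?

The battery electrolyte has pH 0.5, which is ≤ 2.5, so it is Code R1 (Corrosive).
pH 1 meets the Code R1 criterion (Corrosive), so the rust remover gel is Code R1.
The fumigant tablets have oral LD50 87.5 mg/kg, which is ≤ 200 mg/kg, so they are Code R9 (Toxic).
Total Code R1: (three 2.03 L containers = 6.09 L) + (two 2.58 L containers = 5.16 L) = 11.25 L.
11.25 L exceeds the cargo aircraft limit of 10 L for Code R1.
Code R9 quantity: 215 kg.
That is within the Code R9 cargo aircraft limit of 250 kg.

No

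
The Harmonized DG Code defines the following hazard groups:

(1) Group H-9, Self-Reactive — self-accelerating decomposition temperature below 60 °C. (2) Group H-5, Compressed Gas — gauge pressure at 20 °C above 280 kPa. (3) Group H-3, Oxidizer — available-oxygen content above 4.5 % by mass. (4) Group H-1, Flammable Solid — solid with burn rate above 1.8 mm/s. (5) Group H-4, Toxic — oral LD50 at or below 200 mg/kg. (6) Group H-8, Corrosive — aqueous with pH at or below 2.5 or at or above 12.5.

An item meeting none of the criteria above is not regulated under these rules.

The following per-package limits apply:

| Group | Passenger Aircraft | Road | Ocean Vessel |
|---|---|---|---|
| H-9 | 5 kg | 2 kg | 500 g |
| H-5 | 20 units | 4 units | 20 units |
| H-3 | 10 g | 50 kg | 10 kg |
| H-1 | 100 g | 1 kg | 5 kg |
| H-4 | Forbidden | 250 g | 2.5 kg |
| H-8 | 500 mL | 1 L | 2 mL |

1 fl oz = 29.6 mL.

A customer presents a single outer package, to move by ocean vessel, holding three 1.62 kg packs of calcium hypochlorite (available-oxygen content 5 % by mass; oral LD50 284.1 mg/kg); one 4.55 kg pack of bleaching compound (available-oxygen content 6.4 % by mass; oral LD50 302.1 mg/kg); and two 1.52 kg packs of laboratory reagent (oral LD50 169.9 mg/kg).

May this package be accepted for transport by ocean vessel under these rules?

No

With available-oxygen content 5 % by mass (> 4.5 % by mass), the calcium hypochlorite falls in Group H-3.
Bleaching compound: available-oxygen content 6.4 % by mass > 4.5 % by mass → Group H-3 (Oxidizer).
With oral LD50 169.9 mg/kg (≤ 200 mg/kg), the laboratory reagent falls in Group H-4.
Group H-3 net quantity: (three 1.62 kg packs = 4.86 kg) + 4.55 kg = 9.41 kg.
9.41 kg ≤ 10 kg (ocean vessel limit, Group H-3) — within limit.
Group H-4 quantity: two 1.52 kg packs = 3.04 kg.
3.04 kg exceeds the ocean vessel limit of 2.5 kg for Group H-4.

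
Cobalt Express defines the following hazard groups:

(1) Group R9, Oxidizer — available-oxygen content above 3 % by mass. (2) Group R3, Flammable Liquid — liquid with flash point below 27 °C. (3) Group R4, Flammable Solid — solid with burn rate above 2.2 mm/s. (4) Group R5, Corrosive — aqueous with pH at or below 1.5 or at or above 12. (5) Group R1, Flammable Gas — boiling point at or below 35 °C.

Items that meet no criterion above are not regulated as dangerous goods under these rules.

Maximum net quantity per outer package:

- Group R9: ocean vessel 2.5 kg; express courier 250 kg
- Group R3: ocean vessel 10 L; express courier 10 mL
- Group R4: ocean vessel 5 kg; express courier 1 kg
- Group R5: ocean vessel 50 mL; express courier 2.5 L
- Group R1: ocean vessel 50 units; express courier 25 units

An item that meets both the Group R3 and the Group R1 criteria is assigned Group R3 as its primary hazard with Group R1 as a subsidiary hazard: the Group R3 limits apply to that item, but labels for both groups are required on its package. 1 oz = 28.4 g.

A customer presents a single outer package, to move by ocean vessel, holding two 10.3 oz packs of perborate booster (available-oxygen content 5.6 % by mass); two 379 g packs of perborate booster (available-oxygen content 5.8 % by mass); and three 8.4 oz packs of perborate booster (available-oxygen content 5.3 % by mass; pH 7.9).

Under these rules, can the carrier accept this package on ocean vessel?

With available-oxygen content 5.6 % by mass (> 3 % by mass), the perborate booster falls in Group R9.
The perborate booster has available-oxygen content 5.8 % by mass, which is > 3 % by mass, so it is Group R9 (Oxidizer).
The perborate booster has available-oxygen content 5.3 % by mass, which is > 3 % by mass, so it is Group R9 (Oxidizer).
Total Group R9: (two 10.3 oz packs = 585.04 g) + (two 379 g packs = 758 g) + (three 8.4 oz packs = 715.68 g) = 2058.72 g.
2058.72 g ≤ 2.5 kg (ocean vessel limit, Group R9) — within limit.

Yes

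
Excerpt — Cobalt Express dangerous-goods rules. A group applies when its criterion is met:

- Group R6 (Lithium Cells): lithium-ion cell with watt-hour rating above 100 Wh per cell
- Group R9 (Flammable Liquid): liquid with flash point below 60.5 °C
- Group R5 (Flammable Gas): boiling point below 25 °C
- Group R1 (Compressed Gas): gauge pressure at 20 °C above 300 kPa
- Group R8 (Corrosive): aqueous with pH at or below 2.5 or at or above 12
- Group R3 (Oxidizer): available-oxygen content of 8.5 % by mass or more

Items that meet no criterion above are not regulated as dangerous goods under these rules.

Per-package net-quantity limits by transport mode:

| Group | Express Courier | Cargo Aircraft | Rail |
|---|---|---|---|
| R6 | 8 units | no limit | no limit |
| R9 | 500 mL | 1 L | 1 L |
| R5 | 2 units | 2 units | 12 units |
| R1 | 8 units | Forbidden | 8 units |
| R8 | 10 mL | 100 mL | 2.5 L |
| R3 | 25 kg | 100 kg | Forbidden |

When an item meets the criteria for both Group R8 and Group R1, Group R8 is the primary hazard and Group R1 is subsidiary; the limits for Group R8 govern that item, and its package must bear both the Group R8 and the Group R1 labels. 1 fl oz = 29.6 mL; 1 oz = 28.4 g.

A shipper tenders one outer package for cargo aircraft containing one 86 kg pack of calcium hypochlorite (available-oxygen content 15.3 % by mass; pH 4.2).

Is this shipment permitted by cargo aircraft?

Yes

Calcium hypochlorite: available-oxygen content 15.3 % by mass ≥ 8.5 % by mass → Group R3 (Oxidizer).
Group R3 quantity: 86 kg.
86 kg ≤ 100 kg (cargo aircraft limit, Group R3) — within limit.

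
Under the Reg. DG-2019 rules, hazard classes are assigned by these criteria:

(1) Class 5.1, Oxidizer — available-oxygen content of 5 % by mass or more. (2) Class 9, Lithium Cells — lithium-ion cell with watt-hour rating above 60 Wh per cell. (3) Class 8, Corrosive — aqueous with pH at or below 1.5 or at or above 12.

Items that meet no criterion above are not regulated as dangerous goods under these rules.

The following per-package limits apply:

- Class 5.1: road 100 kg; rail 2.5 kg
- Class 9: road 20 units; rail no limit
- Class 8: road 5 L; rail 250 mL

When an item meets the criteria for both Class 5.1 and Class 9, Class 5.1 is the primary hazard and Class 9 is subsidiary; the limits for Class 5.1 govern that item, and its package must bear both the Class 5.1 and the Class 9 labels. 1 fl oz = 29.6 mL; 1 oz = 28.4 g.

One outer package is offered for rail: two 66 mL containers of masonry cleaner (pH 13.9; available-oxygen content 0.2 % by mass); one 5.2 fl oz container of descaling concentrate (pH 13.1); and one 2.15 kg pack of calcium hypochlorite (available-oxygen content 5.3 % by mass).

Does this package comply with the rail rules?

pH 13.9 meets the Class 8 criterion (Corrosive), so the masonry cleaner is Class 8.
The descaling concentrate has pH 13.1, which is ≥ 12, so it is Class 8 (Corrosive).
The calcium hypochlorite has available-oxygen content 5.3 % by mass, which is ≥ 5 % by mass, so it is Class 5.1 (Oxidizer).
Class 8 net quantity: (two 66 mL containers = 132 mL) + (one 5.2 fl oz container = 153.92 mL) = 285.92 mL.
285.92 mL > 250 mL (rail limit, Class 8) — over the limit.
Class 5.1 quantity: 2.15 kg.
2.15 kg ≤ 2.5 kg (rail limit, Class 5.1) — within limit.

No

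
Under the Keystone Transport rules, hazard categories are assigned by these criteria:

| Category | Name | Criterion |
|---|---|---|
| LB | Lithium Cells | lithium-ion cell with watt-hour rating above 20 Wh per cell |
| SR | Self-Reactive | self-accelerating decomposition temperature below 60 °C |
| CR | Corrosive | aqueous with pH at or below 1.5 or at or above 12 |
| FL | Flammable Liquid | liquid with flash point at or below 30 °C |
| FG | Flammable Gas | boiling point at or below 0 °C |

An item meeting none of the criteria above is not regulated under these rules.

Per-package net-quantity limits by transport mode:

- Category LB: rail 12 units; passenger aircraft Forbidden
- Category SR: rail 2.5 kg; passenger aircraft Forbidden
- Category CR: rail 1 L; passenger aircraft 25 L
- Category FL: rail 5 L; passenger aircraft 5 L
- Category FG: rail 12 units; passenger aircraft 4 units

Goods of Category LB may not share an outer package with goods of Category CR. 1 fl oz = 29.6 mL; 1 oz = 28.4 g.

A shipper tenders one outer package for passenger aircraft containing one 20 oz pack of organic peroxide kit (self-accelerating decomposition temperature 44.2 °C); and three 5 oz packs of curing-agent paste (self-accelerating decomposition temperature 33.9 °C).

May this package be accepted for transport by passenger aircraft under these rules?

The organic peroxide kit has self-accelerating decomposition temperature 44.2 °C, which is < 60 °C, so it is Category SR (Self-Reactive).
Curing-agent paste: self-accelerating decomposition temperature 33.9 °C < 60 °C → Category SR (Self-Reactive).
Category SR net quantity: (one 20 oz pack = 568 g) + (three 5 oz packs = 426 g) = 994 g.
Category SR is Forbidden by passenger aircraft.

No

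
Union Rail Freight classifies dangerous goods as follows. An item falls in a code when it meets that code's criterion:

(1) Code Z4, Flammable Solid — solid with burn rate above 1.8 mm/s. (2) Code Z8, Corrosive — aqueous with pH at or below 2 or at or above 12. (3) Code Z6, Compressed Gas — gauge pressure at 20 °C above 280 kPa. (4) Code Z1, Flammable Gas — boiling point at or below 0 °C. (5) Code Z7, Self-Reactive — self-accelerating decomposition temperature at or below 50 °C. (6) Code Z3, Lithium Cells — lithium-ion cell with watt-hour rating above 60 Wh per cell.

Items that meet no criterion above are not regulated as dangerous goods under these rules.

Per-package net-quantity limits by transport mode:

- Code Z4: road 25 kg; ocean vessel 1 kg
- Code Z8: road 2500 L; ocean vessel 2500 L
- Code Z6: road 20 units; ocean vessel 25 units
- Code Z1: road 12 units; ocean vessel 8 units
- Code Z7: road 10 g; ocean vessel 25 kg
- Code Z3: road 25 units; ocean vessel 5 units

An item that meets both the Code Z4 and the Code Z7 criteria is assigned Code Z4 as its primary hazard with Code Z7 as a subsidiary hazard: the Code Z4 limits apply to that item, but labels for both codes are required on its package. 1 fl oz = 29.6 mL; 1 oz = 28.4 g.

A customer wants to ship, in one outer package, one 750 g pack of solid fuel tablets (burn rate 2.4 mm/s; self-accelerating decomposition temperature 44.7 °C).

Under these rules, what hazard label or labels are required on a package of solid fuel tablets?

Code Z4 and Z7

Solid fuel tablets: burn rate 2.4 mm/s > 1.8 mm/s → Code Z4 (Flammable Solid).
Self-accelerating decomposition temperature 44.7 °C meets the Code Z7 criterion (Self-Reactive), so the solid fuel tablets are Code Z7.
By the precedence rule Code Z4 is primary and Code Z7 is subsidiary, and that rule requires both labels on the package.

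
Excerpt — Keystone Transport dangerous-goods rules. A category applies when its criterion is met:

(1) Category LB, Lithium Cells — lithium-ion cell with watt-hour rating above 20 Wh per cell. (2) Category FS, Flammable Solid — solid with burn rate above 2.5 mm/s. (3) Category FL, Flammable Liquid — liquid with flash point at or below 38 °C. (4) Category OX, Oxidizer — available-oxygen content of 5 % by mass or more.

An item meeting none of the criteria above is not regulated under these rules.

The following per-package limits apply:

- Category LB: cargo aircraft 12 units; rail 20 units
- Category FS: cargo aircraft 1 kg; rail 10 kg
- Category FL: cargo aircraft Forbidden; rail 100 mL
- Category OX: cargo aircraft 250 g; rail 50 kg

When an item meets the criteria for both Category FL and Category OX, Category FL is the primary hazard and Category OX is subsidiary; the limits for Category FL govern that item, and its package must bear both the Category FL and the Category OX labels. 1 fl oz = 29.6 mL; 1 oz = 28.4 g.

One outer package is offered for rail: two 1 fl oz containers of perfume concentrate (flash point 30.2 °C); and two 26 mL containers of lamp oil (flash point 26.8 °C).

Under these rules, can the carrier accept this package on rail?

Perfume concentrate: flash point 30.2 °C ≤ 38 °C → Category FL (Flammable Liquid).
The lamp oil has flash point 26.8 °C, which is ≤ 38 °C, so it is Category FL (Flammable Liquid).
Total Category FL: (two 1 fl oz containers = 59.2 mL) + (two 26 mL containers = 52 mL) = 111.2 mL.
111.2 mL > 100 mL (rail limit, Category FL) — over the limit.

No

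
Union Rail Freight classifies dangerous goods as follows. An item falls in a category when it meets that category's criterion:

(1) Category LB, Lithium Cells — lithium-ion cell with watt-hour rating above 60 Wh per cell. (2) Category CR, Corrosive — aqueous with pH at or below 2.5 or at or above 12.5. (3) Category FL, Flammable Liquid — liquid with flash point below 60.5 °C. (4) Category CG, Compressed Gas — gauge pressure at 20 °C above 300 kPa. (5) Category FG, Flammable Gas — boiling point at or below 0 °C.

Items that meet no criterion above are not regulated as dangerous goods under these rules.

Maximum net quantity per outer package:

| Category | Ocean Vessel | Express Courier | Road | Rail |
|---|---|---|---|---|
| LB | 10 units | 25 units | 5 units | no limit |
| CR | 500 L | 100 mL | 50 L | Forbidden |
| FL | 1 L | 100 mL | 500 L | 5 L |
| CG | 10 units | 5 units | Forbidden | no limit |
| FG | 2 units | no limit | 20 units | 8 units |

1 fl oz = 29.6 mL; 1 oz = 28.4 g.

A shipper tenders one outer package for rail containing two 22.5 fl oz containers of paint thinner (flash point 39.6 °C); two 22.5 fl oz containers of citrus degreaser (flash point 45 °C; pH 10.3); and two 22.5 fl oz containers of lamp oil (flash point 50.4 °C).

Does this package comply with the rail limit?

Yes

Paint thinner: flash point 39.6 °C < 60.5 °C → Category FL (Flammable Liquid).
The citrus degreaser has flash point 45 °C, which is < 60.5 °C, so it is Category FL (Flammable Liquid).
The lamp oil has flash point 50.4 °C, which is < 60.5 °C, so it is Category FL (Flammable Liquid).
Total Category FL: (two 22.5 fl oz containers = 1.332 L) + (two 22.5 fl oz containers = 1.332 L) + (two 22.5 fl oz containers = 1.332 L) = 3.996 L.
That is within the Category FL rail limit of 5 L.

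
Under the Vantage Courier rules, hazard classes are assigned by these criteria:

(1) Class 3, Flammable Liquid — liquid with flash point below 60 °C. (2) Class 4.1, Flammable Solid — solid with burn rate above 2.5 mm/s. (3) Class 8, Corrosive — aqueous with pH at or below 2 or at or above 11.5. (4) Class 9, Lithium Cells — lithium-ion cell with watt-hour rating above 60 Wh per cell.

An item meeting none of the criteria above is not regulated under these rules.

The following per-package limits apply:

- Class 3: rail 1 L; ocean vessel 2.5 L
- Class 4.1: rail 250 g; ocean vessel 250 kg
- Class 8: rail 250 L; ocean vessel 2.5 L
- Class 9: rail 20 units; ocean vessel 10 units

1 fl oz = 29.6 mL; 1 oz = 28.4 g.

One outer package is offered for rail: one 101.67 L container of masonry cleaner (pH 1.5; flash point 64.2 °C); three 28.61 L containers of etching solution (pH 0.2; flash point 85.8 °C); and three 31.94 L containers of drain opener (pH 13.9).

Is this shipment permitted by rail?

No

The masonry cleaner has pH 1.5, which is ≤ 2, so it is Class 8 (Corrosive).
The etching solution has pH 0.2, which is ≤ 2, so it is Class 8 (Corrosive).
pH 13.9 meets the Class 8 criterion (Corrosive), so the drain opener is Class 8.
Class 8 net quantity: 101.67 L + (three 28.61 L containers = 85.83 L) + (three 31.94 L containers = 95.82 L) = 283.32 L.
283.32 L exceeds the rail limit of 250 L for Class 8.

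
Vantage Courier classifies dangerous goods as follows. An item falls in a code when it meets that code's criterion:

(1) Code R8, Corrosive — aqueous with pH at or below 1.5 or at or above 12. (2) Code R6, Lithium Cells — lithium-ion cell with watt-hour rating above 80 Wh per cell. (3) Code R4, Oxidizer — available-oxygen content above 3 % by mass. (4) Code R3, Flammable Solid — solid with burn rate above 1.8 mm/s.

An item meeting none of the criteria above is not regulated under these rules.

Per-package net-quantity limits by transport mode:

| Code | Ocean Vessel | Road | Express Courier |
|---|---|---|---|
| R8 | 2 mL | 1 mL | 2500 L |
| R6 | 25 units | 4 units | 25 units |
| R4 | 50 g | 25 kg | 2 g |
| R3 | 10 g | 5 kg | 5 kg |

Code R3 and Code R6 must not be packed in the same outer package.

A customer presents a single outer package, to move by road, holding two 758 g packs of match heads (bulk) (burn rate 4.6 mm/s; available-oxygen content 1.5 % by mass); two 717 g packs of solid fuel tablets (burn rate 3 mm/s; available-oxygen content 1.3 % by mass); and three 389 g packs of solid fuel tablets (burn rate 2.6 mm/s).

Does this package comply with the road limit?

Yes

The match heads (bulk) have burn rate 4.6 mm/s, which is > 1.8 mm/s, so they are Code R3 (Flammable Solid).
The solid fuel tablets have burn rate 3 mm/s, which is > 1.8 mm/s, so they are Code R3 (Flammable Solid).
The solid fuel tablets have burn rate 2.6 mm/s, which is > 1.8 mm/s, so they are Code R3 (Flammable Solid).
Code R3 net quantity: (two 758 g packs = 1.516 kg) + (two 717 g packs = 1.434 kg) + (three 389 g packs = 1.167 kg) = 4.117 kg.
That is within the Code R3 road limit of 5 kg.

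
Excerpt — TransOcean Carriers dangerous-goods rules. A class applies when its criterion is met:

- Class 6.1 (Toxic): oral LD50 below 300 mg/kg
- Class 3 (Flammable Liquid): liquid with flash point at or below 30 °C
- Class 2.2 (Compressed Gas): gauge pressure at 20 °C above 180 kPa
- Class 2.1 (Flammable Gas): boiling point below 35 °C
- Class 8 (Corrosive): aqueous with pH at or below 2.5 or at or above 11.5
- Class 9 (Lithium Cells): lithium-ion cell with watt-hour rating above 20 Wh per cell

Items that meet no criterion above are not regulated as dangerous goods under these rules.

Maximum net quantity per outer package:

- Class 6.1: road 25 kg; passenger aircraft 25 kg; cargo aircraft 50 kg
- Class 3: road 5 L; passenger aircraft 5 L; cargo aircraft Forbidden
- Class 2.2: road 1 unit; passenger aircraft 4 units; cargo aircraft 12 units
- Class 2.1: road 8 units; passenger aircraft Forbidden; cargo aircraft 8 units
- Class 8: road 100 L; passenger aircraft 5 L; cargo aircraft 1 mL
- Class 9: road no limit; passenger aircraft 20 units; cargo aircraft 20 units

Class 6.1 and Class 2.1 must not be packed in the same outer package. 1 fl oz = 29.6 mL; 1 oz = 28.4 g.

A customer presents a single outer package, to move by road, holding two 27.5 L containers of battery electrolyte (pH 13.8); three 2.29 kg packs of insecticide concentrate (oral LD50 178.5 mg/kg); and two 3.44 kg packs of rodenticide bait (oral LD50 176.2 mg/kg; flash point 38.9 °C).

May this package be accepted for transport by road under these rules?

pH 13.8 meets the Class 8 criterion (Corrosive), so the battery electrolyte is Class 8.
With oral LD50 178.5 mg/kg (< 300 mg/kg), the insecticide concentrate falls in Class 6.1.
Oral LD50 176.2 mg/kg meets the Class 6.1 criterion (Toxic), so the rodenticide bait is Class 6.1.
Total Class 6.1: (three 2.29 kg packs = 6.87 kg) + (two 3.44 kg packs = 6.88 kg) = 13.75 kg.
13.75 kg ≤ 25 kg (road limit, Class 6.1) — within limit.
Class 8 quantity: two 27.5 L containers = 55 L.
55 L ≤ 100 L (road limit, Class 8) — within limit.
The segregation rule (Class 6.1 with Class 2.1) does not apply to Class 6.1 with Class 8.
Every hazard class is within its road limit and no segregation rule is violated.

Yes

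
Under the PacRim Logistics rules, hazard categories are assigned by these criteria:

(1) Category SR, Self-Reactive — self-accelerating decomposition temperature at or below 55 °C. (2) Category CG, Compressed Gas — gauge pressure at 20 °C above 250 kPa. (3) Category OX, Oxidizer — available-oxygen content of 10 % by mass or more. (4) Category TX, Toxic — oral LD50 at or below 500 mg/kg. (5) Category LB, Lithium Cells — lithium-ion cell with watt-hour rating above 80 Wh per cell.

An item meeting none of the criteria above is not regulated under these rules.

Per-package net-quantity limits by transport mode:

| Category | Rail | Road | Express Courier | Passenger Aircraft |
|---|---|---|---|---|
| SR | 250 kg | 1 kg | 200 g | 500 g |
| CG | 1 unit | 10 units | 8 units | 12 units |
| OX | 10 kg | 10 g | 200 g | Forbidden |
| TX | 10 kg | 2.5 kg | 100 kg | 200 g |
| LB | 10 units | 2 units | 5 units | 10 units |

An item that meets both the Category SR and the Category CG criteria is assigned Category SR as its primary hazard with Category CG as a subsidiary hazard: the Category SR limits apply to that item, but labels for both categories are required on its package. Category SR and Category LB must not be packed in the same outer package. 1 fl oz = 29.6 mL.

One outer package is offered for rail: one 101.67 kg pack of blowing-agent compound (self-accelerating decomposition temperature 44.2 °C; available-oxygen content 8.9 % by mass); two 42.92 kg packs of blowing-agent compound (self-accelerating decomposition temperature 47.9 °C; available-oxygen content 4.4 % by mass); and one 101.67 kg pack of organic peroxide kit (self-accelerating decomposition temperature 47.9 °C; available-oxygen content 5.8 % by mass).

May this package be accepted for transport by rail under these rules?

No

Self-accelerating decomposition temperature 44.2 °C meets the Category SR criterion (Self-Reactive), so the blowing-agent compound is Category SR.
Blowing-agent compound: self-accelerating decomposition temperature 47.9 °C ≤ 55 °C → Category SR (Self-Reactive).
Organic peroxide kit: self-accelerating decomposition temperature 47.9 °C ≤ 55 °C → Category SR (Self-Reactive).
Category SR net quantity: 101.67 kg + (two 42.92 kg packs = 85.84 kg) + 101.67 kg = 289.18 kg.
289.18 kg > 250 kg (rail limit, Category SR) — over the limit.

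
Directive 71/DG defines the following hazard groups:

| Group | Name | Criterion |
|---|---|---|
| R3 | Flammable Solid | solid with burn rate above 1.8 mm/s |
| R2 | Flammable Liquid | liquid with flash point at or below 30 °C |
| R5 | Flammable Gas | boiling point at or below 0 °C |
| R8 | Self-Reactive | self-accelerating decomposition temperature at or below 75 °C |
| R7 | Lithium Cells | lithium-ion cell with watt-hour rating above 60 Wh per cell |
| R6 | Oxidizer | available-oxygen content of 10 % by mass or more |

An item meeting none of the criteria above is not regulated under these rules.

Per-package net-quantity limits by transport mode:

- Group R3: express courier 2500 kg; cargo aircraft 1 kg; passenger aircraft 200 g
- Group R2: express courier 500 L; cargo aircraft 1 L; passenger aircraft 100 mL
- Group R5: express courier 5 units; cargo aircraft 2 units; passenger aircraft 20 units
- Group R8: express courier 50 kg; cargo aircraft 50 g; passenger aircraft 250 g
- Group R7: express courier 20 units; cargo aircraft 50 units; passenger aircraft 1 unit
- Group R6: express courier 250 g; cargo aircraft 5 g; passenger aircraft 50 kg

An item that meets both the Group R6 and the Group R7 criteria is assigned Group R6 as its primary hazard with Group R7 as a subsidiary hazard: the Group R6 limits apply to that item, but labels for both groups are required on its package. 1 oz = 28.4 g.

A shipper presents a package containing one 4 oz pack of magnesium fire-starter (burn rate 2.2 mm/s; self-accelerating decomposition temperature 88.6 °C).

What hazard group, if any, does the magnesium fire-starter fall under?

Group R3

The magnesium fire-starter has burn rate 2.2 mm/s, which is > 1.8 mm/s, so it is Group R3 (Flammable Solid).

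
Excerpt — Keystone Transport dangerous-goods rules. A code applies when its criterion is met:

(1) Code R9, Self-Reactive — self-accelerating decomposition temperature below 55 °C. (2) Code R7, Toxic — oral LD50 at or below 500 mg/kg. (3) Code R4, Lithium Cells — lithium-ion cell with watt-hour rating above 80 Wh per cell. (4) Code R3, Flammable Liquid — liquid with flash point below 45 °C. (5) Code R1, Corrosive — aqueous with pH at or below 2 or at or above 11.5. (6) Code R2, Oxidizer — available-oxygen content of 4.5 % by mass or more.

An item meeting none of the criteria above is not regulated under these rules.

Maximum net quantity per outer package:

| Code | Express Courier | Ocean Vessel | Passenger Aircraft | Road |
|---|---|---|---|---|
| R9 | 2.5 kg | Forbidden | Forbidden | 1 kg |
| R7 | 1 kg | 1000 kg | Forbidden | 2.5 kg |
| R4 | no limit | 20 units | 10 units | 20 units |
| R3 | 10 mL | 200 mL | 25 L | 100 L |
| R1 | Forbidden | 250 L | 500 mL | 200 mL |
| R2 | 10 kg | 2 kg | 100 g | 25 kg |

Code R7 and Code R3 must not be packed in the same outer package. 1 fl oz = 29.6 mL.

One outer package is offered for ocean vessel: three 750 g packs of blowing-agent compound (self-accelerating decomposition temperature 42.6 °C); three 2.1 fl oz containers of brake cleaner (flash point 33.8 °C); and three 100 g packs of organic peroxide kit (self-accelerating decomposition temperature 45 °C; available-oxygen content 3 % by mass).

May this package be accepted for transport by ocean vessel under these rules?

No

Self-accelerating decomposition temperature 42.6 °C meets the Code R9 criterion (Self-Reactive), so the blowing-agent compound is Code R9.
Flash point 33.8 °C meets the Code R3 criterion (Flammable Liquid), so the brake cleaner is Code R3.
Self-accelerating decomposition temperature 45 °C meets the Code R9 criterion (Self-Reactive), so the organic peroxide kit is Code R9.
Total Code R9: (three 750 g packs = 2.25 kg) + (three 100 g packs = 300 g) = 2.55 kg.
By ocean vessel, Code R9 is Forbidden regardless of quantity.
Code R3 quantity: three 2.1 fl oz containers = 186.48 mL.
That is within the Code R3 ocean vessel limit of 200 mL.
The segregation rule (Code R7 with Code R3) does not apply to Code R9 with Code R3.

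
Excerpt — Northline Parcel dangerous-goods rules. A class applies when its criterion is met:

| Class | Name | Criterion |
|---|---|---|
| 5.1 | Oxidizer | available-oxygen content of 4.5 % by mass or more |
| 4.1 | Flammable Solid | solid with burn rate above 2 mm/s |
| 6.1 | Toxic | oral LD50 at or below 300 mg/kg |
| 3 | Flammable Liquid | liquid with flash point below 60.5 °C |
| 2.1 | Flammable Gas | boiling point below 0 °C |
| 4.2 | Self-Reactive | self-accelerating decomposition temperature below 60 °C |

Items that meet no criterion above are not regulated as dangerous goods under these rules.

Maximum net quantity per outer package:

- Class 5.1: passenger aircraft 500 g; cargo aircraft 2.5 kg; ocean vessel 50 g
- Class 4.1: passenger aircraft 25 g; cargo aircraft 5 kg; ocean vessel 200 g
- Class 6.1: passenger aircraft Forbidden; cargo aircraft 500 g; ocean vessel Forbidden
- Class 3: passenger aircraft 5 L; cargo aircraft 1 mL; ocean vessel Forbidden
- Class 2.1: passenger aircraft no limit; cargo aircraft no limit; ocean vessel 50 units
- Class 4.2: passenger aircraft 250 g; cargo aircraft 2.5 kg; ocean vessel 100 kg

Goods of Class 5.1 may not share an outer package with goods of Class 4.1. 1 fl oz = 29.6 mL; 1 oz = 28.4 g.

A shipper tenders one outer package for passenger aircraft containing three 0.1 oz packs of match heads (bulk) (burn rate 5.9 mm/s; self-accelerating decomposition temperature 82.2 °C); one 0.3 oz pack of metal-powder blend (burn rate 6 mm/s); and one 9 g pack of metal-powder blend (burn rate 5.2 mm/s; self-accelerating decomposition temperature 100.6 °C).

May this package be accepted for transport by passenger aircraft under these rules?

No

The match heads (bulk) have burn rate 5.9 mm/s, which is > 2 mm/s, so they are Class 4.1 (Flammable Solid).
Metal-powder blend: burn rate 6 mm/s > 2 mm/s → Class 4.1 (Flammable Solid).
The metal-powder blend has burn rate 5.2 mm/s, which is > 2 mm/s, so it is Class 4.1 (Flammable Solid).
Class 4.1 net quantity: (three 0.1 oz packs = 8.52 g) + (one 0.3 oz pack = 8.52 g) + 9 g = 26.04 g.
That exceeds the Class 4.1 passenger aircraft limit of 25 g.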